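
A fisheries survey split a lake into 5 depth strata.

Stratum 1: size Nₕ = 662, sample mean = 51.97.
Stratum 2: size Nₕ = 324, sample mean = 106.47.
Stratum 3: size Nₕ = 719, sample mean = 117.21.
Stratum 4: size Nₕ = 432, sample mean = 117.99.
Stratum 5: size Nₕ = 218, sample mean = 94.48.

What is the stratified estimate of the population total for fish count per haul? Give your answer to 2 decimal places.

1: 662·51.97 = 34404.14
2: 324·106.47 = 34496.28
3: 719·117.21 = 84273.99
4: 432·117.99 = 50971.68
5: 218·94.48 = 20596.64
τ̂ = Σ Nₕx̄ₕ = 224742.73.

224742.73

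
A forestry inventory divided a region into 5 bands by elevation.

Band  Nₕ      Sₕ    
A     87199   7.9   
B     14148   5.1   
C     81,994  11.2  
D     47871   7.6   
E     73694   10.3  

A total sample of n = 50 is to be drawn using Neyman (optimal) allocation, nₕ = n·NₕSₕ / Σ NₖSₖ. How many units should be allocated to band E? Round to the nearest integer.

Σ NₕSₕ = 87199·7.9 + 14148·5.1 + 81994·11.2 + 47871·7.6 + 73694·10.3 = 2802227.5.
Share for E: 759048.2/2802227.5 = 0.27087.
n_E = 50 × 0.27087 = 13.544... → 14.

14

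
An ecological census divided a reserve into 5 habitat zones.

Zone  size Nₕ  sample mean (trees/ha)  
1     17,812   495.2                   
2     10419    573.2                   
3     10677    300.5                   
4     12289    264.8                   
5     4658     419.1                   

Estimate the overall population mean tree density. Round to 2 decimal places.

415.49

x̄_st = (Σ Nₕx̄ₕ) / (Σ Nₕ) = (17812·495.2 + 10419·573.2 + 10677·300.5 + 12289·264.8 + 4658·419.1) / 55855
= 23207406.7 / 55855 = 415.4938... → 415.49.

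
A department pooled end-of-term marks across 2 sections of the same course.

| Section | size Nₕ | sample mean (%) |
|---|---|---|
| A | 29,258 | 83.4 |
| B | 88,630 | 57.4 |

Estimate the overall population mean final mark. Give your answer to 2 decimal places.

N = 29258 + 88630 = 117888.
Overall mean = Σ (Nₕ/N)·x̄ₕ — weight by population share, not a simple average.
Σ Nₕx̄ₕ = 29258·83.4 + 88630·57.4 = 2440117.2 + 5087362 = 7527479.2.
Divide by N: 7527479.2 / 117888 = 63.8528... → 63.85.

63.85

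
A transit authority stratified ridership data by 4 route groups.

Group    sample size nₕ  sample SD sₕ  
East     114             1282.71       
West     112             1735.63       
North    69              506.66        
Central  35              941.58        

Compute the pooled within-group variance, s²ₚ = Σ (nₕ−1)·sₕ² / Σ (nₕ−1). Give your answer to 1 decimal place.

Degrees of freedom: 113 + 111 + 68 + 34 = 326.
Σ(nₕ−1)sₕ² = 113·1645344.9441 + 111·3012411.4969 + 68·256704.3556 + 34·886572.8964 = 567901029.4976.
s²ₚ = 567901029.4976 / 326 = 1742027.698... → 1742027.7.

1742027.7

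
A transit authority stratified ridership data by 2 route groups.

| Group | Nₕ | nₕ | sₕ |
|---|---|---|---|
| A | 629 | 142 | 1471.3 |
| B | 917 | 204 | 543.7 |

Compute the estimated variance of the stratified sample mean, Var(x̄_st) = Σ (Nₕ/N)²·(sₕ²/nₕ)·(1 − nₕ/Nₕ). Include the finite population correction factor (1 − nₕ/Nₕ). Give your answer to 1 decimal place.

N = 1546; Wₕ = Nₕ/N.
group A: (629/1546)²·1471.3²/142·(1 − 142/629) = 1953.7759
group B: (917/1546)²·543.7²/204·(1 − 204/917) = 396.3952
Sum = 2350.1711 → 2350.2.

2350.2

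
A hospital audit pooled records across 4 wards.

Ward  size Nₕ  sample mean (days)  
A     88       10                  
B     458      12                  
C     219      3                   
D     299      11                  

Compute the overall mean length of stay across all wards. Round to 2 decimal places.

N = 88 + 458 + 219 + 299 = 1064.
Weight each subgroup mean by Nₕ/N and sum.
Σ Nₕx̄ₕ = 88·10 + 458·12 + 219·3 + 299·11 = 880 + 5496 + 657 + 3289 = 10322.
Divide by N: 10322 / 1064 = 9.7011... → 9.70.

9.70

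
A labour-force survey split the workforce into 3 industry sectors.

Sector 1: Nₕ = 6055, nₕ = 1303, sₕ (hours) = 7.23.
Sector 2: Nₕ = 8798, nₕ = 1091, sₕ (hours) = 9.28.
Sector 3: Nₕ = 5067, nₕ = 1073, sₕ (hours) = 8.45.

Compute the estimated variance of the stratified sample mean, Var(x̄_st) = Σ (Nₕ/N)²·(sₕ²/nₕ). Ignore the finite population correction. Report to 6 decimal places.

N = 19920. Term for each stratum: Wₕ²sₕ²/nₕ.
Var(x̄_st) = 0.003706652 + 0.015397863 + 0.004305631 = 0.023410146 → 0.023410.

0.023410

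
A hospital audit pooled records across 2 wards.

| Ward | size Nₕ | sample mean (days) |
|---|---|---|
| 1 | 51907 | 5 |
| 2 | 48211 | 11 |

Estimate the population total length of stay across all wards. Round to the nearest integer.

789856

1: 51907·5 = 259535
2: 48211·11 = 530321
τ̂ = Σ Nₕx̄ₕ = 789856.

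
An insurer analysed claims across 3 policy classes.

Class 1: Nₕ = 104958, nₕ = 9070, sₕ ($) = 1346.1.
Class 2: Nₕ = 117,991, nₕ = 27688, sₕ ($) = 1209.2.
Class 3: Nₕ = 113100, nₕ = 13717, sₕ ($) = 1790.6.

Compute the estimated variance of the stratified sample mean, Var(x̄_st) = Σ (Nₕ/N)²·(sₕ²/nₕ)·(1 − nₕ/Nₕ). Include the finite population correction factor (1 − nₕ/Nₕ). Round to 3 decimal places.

N = 336049; Wₕ = Nₕ/N.
class 1: (104958/336049)²·1346.1²/9070·(1 − 9070/104958) = 17.804179
class 2: (117991/336049)²·1209.2²/27688·(1 − 27688/117991) = 4.982537
class 3: (113100/336049)²·1790.6²/13717·(1 − 13717/113100) = 23.265239
Sum = 46.051955 → 46.052.

46.052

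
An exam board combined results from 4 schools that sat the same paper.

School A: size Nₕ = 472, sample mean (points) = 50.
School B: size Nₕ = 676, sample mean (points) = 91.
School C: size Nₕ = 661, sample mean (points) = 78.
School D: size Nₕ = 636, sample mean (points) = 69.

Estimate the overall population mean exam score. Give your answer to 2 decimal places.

N = 2445; weights Wₕ = Nₕ/N = (0.1930, 0.2765, 0.2703, 0.2601).
x̄_st = Σ Wₕ·x̄ₕ = 0.1930·50 + 0.2765·91 + 0.2703·78 + 0.2601·69 ≈ 73.8479...
→ 73.85.

73.85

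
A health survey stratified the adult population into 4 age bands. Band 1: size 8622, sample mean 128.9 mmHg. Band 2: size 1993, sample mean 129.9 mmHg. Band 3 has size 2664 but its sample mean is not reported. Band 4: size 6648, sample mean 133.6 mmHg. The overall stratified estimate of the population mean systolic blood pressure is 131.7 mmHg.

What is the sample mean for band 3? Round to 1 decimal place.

137.4

N = 8622 + 1993 + 2664 + 6648 = 19927.
Overall total = μ·N = 131.7·19927 = 2624385.9.
Subtract the known strata: 8622·128.9 + 1993·129.9 + 6648·133.6 = 2258439.3.
Remaining total for band 3: 2624385.9 − 2258439.3 = 365946.6.
Divide by its size: 365946.6 / 2664 = 137.367... → 137.4.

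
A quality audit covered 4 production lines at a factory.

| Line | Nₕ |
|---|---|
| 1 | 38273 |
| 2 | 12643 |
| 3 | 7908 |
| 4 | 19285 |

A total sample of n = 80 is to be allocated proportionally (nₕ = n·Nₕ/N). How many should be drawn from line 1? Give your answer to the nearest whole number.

Share of line 1 = 38273/78109 = 0.48999.
Allocate 80 × 0.48999 = 39.200... → 39.

39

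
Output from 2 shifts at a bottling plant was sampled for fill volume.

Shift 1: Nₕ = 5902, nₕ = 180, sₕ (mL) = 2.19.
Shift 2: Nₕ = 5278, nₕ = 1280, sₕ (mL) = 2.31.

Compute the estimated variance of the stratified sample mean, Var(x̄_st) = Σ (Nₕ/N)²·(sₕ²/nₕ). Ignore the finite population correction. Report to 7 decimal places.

0.0083547

N = 11180. Term for each stratum: Wₕ²sₕ²/nₕ.
Var(x̄_st) = 0.0074255825 + 0.0009291143 = 0.0083546968 → 0.0083547.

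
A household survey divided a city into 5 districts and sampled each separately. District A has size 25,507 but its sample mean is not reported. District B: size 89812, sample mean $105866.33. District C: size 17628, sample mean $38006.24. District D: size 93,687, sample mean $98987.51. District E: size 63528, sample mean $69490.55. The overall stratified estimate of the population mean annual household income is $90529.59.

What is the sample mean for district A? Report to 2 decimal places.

94161.11

Σ Nₕx̄ₕ = N·μ, so 25507·x̄_A = 290162·90529.59 − (89812·105866.33 + 17628·38006.24 + 93687·98987.51 + 63528·69490.55).
= 26268246893.58 − 23866479338.45 = 2401767555.13.
x̄_A = 2401767555.13 / 25507 = 94161.1148... → 94161.11.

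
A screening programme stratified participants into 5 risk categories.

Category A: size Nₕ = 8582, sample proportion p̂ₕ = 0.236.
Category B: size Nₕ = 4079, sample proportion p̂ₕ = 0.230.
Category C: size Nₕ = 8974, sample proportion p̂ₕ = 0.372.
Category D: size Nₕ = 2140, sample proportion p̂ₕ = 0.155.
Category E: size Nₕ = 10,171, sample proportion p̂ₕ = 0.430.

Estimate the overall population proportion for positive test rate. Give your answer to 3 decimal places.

N = 8582 + 4079 + 8974 + 2140 + 10171 = 33946.
Overall proportion = Σ (Nₕ/N)·p̂ₕ.
Σ Nₕp̂ₕ = 2025.352 + 938.17 + 3338.328 + 331.7 + 4373.53 = 11007.08.
11007.08 / 33946 = 0.32425... → 0.324.

0.324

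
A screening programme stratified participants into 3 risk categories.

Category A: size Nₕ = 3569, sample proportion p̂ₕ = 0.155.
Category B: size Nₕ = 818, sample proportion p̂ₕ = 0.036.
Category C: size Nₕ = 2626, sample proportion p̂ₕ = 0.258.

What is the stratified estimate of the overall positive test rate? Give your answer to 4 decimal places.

N = 3569 + 818 + 2626 = 7013.
Overall proportion = Σ (Nₕ/N)·p̂ₕ.
Σ Nₕp̂ₕ = 553.195 + 29.448 + 677.508 = 1260.151.
1260.151 / 7013 = 0.179688... → 0.1797.

0.1797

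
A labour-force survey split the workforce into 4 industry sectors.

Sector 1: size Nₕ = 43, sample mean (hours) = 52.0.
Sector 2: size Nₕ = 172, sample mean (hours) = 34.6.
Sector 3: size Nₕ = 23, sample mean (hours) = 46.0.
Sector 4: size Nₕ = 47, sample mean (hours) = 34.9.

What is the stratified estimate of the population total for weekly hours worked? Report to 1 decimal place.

1: 43·52.0 = 2236
2: 172·34.6 = 5951.2
3: 23·46.0 = 1058
4: 47·34.9 = 1640.3
τ̂ = Σ Nₕx̄ₕ = 10885.5.

10885.5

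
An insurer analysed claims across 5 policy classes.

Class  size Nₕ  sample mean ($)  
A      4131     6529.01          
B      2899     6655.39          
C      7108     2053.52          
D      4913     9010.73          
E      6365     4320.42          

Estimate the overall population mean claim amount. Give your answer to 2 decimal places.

5218.40

N = 4131 + 2899 + 7108 + 4913 + 6365 = 25416.
The stratified mean weights each stratum mean by its population share Nₕ/N.
Σ Nₕx̄ₕ = 4131·6529.01 + 2899·6655.39 + 7108·2053.52 + 4913·9010.73 + 6365·4320.42 = 26971340.31 + 19293975.61 + 14596420.16 + 44269716.49 + 27499473.3 = 132630925.87.
Divide by N: 132630925.87 / 25416 = 5218.4028... → 5218.40.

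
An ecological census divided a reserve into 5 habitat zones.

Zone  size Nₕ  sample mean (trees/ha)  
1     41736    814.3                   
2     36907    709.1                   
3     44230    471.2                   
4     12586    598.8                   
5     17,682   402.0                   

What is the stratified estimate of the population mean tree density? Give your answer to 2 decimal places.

624.54

N = 153141; weights Wₕ = Nₕ/N = (0.2725, 0.2410, 0.2888, 0.0822, 0.1155).
x̄_st = Σ Wₕ·x̄ₕ = 0.2725·814.3 + 0.2410·709.1 + 0.2888·471.2 + 0.0822·598.8 + 0.1155·402.0 ≈ 624.5370...
→ 624.54.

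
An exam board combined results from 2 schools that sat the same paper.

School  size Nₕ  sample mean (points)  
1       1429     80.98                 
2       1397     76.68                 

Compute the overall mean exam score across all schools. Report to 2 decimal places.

78.85

N = 1429 + 1397 = 2826.
Overall mean = Σ (Nₕ/N)·x̄ₕ — weight by population share, not a simple average.
Σ Nₕx̄ₕ = 1429·80.98 + 1397·76.68 = 115720.42 + 107121.96 = 222842.38.
Divide by N: 222842.38 / 2826 = 78.8543... → 78.85.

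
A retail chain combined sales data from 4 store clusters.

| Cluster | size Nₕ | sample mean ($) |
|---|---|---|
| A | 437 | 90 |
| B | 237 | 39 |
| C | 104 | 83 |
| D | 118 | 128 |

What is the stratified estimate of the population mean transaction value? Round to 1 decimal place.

80.7

x̄_st = (Σ Nₕx̄ₕ) / (Σ Nₕ) = (437·90 + 237·39 + 104·83 + 118·128) / 896
= 72309 / 896 = 80.702... → 80.7.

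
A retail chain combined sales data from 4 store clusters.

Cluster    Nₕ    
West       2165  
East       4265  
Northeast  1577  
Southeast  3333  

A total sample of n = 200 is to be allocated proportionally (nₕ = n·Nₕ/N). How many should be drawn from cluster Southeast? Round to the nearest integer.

59

Share of cluster Southeast = 3333/11340 = 0.29392.
Allocate 200 × 0.29392 = 58.783... → 59.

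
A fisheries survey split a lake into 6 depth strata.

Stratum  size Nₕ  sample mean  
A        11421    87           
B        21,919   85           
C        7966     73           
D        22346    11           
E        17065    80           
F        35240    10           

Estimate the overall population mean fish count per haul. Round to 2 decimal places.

N = 115957; weights Wₕ = Nₕ/N = (0.0985, 0.1890, 0.0687, 0.1927, 0.1472, 0.3039).
x̄_st = Σ Wₕ·x̄ₕ = 0.0985·87 + 0.1890·85 + 0.0687·73 + 0.1927·11 + 0.1472·80 + 0.3039·10 ≈ 46.5834...
→ 46.58.

46.58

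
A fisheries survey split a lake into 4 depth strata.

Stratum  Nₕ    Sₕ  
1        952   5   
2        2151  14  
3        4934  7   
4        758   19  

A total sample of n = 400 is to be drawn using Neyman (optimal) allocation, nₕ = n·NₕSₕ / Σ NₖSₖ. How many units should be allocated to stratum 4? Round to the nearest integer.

69

1: NₕSₕ = 952·5 = 4760
2: NₕSₕ = 2151·14 = 30114
3: NₕSₕ = 4934·7 = 34538
4: NₕSₕ = 758·19 = 14402
Σ NₕSₕ = 83814.
n_4 = 400·14402/83814 = 68.733... → 69.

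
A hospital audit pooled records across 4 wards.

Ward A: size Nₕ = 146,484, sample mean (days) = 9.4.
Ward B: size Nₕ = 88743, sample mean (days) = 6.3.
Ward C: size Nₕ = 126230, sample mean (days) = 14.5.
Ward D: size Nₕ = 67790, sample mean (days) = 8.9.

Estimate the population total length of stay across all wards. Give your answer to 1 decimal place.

A: 146484·9.4 = 1376949.6
B: 88743·6.3 = 559080.9
C: 126230·14.5 = 1830335
D: 67790·8.9 = 603331
τ̂ = Σ Nₕx̄ₕ = 4369696.5.

4369696.5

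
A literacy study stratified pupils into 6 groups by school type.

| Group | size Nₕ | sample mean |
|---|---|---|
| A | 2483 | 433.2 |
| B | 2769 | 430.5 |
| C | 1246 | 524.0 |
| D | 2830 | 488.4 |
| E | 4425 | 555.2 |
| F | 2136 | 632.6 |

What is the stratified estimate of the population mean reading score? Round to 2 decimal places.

N = 2483 + 2769 + 1246 + 2830 + 4425 + 2136 = 15889.
Weight each subgroup mean by Nₕ/N and sum.
Σ Nₕx̄ₕ = 2483·433.2 + 2769·430.5 + 1246·524.0 + 2830·488.4 + 4425·555.2 + 2136·632.6 = 1075635.6 + 1192054.5 + 652904 + 1382172 + 2456760 + 1351233.6 = 8110759.7.
Divide by N: 8110759.7 / 15889 = 510.4638... → 510.46.

510.46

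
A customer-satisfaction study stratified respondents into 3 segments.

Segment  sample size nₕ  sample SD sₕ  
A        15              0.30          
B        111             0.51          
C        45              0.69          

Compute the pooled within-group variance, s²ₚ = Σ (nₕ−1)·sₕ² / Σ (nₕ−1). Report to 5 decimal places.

Degrees of freedom: 14 + 110 + 44 = 168.
Σ(nₕ−1)sₕ² = 14·0.09 + 110·0.2601 + 44·0.4761 = 50.8194.
s²ₚ = 50.8194 / 168 = 0.3024964... → 0.30250.

0.30250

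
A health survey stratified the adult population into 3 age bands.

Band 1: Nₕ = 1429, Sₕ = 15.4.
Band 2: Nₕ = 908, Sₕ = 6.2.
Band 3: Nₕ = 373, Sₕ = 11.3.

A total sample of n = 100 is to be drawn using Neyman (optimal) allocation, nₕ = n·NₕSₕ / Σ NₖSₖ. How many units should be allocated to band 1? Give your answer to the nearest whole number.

69

1: NₕSₕ = 1429·15.4 = 22006.6
2: NₕSₕ = 908·6.2 = 5629.6
3: NₕSₕ = 373·11.3 = 4214.9
Σ NₕSₕ = 31851.1.
n_1 = 100·22006.6/31851.1 = 69.092... → 69.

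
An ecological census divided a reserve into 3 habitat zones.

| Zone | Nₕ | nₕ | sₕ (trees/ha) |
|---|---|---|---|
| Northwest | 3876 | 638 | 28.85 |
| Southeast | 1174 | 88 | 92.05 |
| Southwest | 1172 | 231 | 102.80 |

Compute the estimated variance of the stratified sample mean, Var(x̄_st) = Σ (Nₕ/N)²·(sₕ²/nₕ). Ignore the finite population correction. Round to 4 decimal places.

5.5575

N = 6222; Wₕ = Nₕ/N.
zone Northwest: (3876/6222)²·28.85²/638 = 0.5062657
zone Southeast: (1174/6222)²·92.05²/88 = 3.4280022
zone Southwest: (1172/6222)²·102.80²/231 = 1.6231904
Sum = 5.5574583 → 5.5575.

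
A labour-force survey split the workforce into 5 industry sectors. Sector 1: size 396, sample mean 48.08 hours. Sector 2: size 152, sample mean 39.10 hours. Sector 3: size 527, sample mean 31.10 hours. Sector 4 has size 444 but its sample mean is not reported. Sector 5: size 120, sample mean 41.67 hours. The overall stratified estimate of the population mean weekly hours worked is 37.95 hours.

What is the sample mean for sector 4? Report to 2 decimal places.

35.65

Σ Nₕx̄ₕ = N·μ, so 444·x̄_4 = 1639·37.95 − (396·48.08 + 152·39.10 + 527·31.10 + 120·41.67).
= 62200.05 − 46372.98 = 15827.07.
x̄_4 = 15827.07 / 444 = 35.6466... → 35.65.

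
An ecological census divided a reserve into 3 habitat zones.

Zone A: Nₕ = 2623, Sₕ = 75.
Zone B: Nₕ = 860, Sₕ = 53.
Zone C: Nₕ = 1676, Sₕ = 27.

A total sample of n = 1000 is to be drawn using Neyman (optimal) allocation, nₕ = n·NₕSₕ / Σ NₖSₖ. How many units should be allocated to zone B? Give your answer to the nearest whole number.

Σ NₕSₕ = 2623·75 + 860·53 + 1676·27 = 287557.
Share for B: 45580/287557 = 0.15851.
n_B = 1000 × 0.15851 = 158.508... → 159.

159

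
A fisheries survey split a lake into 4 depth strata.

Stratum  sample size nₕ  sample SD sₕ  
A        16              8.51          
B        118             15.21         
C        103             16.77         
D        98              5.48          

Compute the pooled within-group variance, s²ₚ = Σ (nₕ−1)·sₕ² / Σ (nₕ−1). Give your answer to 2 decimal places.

Degrees of freedom: 15 + 117 + 102 + 97 = 331.
Σ(nₕ−1)sₕ² = 15·72.4201 + 117·231.3441 + 102·281.2329 + 97·30.0304 = 59752.2658.
s²ₚ = 59752.2658 / 331 = 180.5204... → 180.52.

180.52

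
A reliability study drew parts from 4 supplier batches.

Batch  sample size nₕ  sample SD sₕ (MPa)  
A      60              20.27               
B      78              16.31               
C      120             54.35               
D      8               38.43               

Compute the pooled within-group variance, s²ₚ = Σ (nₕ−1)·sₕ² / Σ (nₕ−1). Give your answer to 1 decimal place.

A: (60−1)·20.27² = 59·410.8729 = 24241.5011
B: (78−1)·16.31² = 77·266.0161 = 20483.2397
C: (120−1)·54.35² = 119·2953.9225 = 351516.7775
D: (8−1)·38.43² = 7·1476.8649 = 10338.0543
Numerator = 406579.5726; denominator = Σ(nₕ−1) = 262.
s²ₚ = 406579.5726/262 = 1551.830... → 1551.8.

1551.8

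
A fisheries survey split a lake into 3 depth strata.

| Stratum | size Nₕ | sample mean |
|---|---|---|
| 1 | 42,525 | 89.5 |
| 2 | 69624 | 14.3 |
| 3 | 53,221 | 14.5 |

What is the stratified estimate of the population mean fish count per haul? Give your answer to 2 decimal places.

33.70

N = 165370; weights Wₕ = Nₕ/N = (0.2572, 0.4210, 0.3218).
x̄_st = Σ Wₕ·x̄ₕ = 0.2572·89.5 + 0.4210·14.3 + 0.3218·14.5 ≈ 33.7021...
→ 33.70.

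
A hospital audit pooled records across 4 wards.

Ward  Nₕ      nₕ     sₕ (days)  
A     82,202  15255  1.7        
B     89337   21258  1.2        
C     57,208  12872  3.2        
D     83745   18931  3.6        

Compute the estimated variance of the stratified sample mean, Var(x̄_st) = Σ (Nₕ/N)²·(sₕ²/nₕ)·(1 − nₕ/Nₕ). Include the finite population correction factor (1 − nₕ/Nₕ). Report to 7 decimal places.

0.0000736

N = 312492; Wₕ = Nₕ/N.
ward A: (82202/312492)²·1.7²/15255·(1 − 15255/82202) = 0.0000106763
ward B: (89337/312492)²·1.2²/21258·(1 − 21258/89337) = 0.0000042190
ward C: (57208/312492)²·3.2²/12872·(1 − 12872/57208) = 0.0000206628
ward D: (83745/312492)²·3.6²/18931·(1 − 18931/83745) = 0.0000380523
Sum = 0.0000736104 → 0.0000736.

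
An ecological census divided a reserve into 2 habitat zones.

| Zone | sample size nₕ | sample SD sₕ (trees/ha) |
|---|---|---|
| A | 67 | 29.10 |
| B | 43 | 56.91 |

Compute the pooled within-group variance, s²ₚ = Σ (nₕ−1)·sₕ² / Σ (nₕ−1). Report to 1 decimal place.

A: (67−1)·29.10² = 66·846.81 = 55889.46
B: (43−1)·56.91² = 42·3238.7481 = 136027.4202
Numerator = 191916.8802; denominator = Σ(nₕ−1) = 108.
s²ₚ = 191916.8802/108 = 1777.008... → 1777.0.

1777.0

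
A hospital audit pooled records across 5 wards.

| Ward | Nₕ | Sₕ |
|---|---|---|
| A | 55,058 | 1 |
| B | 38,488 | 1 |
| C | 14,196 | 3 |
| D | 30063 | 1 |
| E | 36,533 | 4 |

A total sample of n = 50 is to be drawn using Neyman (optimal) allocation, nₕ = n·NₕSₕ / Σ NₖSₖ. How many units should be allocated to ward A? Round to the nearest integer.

9

Σ NₕSₕ = 55058·1 + 38488·1 + 14196·3 + 30063·1 + 36533·4 = 312329.
Share for A: 55058/312329 = 0.17628.
n_A = 50 × 0.17628 = 8.814... → 9.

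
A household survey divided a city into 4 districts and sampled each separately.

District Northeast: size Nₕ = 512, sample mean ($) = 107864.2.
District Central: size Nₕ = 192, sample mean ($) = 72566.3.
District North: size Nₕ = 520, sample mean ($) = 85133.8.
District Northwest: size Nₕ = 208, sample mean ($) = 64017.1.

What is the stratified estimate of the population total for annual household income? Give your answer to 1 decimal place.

Estimate total by summing Nₕ·x̄ₕ over strata.
512·107864.2 + 192·72566.3 + 520·85133.8 + 208·64017.1 = 55226470.4 + 13932729.6 + 44269576 + 13315556.8 = 126744332.8.

126744332.8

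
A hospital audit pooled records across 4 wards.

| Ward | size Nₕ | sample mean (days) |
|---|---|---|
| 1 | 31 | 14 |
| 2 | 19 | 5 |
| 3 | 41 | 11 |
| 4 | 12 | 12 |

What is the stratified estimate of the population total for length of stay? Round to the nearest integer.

1124

1: 31·14 = 434
2: 19·5 = 95
3: 41·11 = 451
4: 12·12 = 144
τ̂ = Σ Nₕx̄ₕ = 1124.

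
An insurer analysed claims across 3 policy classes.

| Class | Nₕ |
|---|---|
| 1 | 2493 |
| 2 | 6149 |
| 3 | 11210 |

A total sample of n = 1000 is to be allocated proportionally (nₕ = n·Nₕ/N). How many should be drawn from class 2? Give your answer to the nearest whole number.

310

N = 2493 + 6149 + 11210 = 19852.
n_2 = 1000·6149/19852 = 309.742... → 310.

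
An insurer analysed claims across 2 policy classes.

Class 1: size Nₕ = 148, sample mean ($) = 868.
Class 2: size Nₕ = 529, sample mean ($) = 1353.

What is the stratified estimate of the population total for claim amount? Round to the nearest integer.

1: 148·868 = 128464
2: 529·1353 = 715737
τ̂ = Σ Nₕx̄ₕ = 844201.

844201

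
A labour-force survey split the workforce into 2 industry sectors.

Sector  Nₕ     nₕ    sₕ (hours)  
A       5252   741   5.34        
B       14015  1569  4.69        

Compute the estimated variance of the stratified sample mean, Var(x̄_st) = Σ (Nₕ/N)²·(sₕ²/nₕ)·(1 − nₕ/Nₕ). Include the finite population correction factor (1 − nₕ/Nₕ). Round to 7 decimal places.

0.0090435

N = 19267. Term for each stratum: Wₕ²sₕ²/nₕ·(1−nₕ/Nₕ).
Var(x̄_st) = 0.0024560299 + 0.0065874517 = 0.0090434817 → 0.0090435.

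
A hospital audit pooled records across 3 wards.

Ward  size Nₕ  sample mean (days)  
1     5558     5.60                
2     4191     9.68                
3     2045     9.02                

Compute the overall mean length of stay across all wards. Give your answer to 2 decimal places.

7.64

N = 5558 + 4191 + 2045 = 11794.
The stratified mean weights each stratum mean by its population share Nₕ/N.
Σ Nₕx̄ₕ = 5558·5.60 + 4191·9.68 + 2045·9.02 = 31124.8 + 40568.88 + 18445.9 = 90139.58.
Divide by N: 90139.58 / 11794 = 7.6428... → 7.64.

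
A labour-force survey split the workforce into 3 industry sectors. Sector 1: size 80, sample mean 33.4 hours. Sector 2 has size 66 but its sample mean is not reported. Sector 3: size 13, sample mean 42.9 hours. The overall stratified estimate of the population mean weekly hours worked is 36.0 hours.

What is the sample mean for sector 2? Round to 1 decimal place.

37.8

N = 80 + 66 + 13 = 159.
Overall total = μ·N = 36.0·159 = 5724.
Subtract the known strata: 80·33.4 + 13·42.9 = 3229.7.
Remaining total for sector 2: 5724 − 3229.7 = 2494.3.
Divide by its size: 2494.3 / 66 = 37.792... → 37.8.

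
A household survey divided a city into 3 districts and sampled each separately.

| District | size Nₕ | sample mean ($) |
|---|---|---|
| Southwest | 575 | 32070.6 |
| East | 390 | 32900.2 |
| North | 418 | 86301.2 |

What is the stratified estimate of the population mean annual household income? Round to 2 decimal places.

N = 575 + 390 + 418 = 1383.
Weight each subgroup mean by Nₕ/N and sum.
Σ Nₕx̄ₕ = 575·32070.6 + 390·32900.2 + 418·86301.2 = 18440595 + 12831078 + 36073901.6 = 67345574.6.
Divide by N: 67345574.6 / 1383 = 48695.2817... → 48695.28.

48695.28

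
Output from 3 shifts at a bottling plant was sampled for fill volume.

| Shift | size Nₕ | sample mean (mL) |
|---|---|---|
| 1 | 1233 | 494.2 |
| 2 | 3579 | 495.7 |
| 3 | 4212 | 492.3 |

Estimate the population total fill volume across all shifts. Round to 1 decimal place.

1: 1233·494.2 = 609348.6
2: 3579·495.7 = 1774110.3
3: 4212·492.3 = 2073567.6
τ̂ = Σ Nₕx̄ₕ = 4457026.5.

4457026.5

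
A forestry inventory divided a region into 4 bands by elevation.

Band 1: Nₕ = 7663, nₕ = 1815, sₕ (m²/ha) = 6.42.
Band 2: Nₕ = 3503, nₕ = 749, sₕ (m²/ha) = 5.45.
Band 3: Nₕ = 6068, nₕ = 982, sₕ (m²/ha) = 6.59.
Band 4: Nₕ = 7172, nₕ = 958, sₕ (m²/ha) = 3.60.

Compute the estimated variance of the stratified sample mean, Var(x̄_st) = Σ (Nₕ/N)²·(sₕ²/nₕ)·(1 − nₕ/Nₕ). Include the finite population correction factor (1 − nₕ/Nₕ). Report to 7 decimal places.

0.0056543

N = 24406. Term for each stratum: Wₕ²sₕ²/nₕ·(1−nₕ/Nₕ).
Var(x̄_st) = 0.0017084662 + 0.0006422765 + 0.0022913322 + 0.0010121801 = 0.0056542551 → 0.0056543.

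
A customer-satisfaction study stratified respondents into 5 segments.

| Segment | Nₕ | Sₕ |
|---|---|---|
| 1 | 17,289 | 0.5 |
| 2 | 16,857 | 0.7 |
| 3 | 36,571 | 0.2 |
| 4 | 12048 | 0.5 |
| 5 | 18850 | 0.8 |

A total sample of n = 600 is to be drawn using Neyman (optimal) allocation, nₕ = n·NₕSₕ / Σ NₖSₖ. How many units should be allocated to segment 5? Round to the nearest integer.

185

1: NₕSₕ = 17289·0.5 = 8644.5
2: NₕSₕ = 16857·0.7 = 11799.9
3: NₕSₕ = 36571·0.2 = 7314.2
4: NₕSₕ = 12048·0.5 = 6024
5: NₕSₕ = 18850·0.8 = 15080
Σ NₕSₕ = 48862.6.
n_5 = 600·15080/48862.6 = 185.172... → 185.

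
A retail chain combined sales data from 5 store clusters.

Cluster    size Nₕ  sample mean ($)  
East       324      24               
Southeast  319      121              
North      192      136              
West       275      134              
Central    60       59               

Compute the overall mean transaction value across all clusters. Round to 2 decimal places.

96.48

x̄_st = (Σ Nₕx̄ₕ) / (Σ Nₕ) = (324·24 + 319·121 + 192·136 + 275·134 + 60·59) / 1170
= 112877 / 1170 = 96.4761... → 96.48.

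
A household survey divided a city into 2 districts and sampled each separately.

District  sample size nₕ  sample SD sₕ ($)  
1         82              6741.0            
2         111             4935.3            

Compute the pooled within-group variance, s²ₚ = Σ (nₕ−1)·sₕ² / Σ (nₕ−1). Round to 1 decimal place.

33298523.7

Degrees of freedom: 81 + 110 = 191.
Σ(nₕ−1)sₕ² = 81·45441081 + 110·24357186.09 = 6360018030.9.
s²ₚ = 6360018030.9 / 191 = 33298523.722... → 33298523.7.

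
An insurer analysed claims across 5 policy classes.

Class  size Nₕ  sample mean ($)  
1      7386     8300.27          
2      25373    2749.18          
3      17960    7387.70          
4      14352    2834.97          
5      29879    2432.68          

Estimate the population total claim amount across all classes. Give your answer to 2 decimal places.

377117365.52

Estimate total by summing Nₕ·x̄ₕ over strata.
7386·8300.27 + 25373·2749.18 + 17960·7387.70 + 14352·2834.97 + 29879·2432.68 = 61305794.22 + 69754944.14 + 132683092 + 40687489.44 + 72686045.72 = 377117365.52.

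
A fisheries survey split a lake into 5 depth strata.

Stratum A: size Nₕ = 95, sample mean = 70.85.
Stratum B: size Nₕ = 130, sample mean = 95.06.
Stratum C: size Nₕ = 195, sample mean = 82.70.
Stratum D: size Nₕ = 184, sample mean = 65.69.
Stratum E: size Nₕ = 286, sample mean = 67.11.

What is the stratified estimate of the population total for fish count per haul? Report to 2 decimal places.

A: 95·70.85 = 6730.75
B: 130·95.06 = 12357.8
C: 195·82.70 = 16126.5
D: 184·65.69 = 12086.96
E: 286·67.11 = 19193.46
τ̂ = Σ Nₕx̄ₕ = 66495.47.

66495.47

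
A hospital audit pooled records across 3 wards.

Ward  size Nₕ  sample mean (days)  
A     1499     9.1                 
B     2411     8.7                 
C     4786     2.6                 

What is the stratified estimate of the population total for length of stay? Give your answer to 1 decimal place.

47060.2

Estimate total by summing Nₕ·x̄ₕ over strata.
1499·9.1 + 2411·8.7 + 4786·2.6 = 13640.9 + 20975.7 + 12443.6 = 47060.2.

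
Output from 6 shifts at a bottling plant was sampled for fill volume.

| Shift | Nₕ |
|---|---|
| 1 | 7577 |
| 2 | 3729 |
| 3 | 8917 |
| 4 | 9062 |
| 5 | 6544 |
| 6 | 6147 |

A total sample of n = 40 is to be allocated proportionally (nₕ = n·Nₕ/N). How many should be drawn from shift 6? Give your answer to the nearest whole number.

6

Share of shift 6 = 6147/41976 = 0.14644.
Allocate 40 × 0.14644 = 5.858... → 6.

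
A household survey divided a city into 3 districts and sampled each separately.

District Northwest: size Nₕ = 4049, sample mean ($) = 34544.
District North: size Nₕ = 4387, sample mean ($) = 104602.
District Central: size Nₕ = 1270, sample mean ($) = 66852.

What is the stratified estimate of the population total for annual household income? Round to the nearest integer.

683659670

Population total = Σ Nₕ·x̄ₕ (each stratum's size times its mean).
4049·34544 + 4387·104602 + 1270·66852 = 139868656 + 458888974 + 84902040 = 683659670.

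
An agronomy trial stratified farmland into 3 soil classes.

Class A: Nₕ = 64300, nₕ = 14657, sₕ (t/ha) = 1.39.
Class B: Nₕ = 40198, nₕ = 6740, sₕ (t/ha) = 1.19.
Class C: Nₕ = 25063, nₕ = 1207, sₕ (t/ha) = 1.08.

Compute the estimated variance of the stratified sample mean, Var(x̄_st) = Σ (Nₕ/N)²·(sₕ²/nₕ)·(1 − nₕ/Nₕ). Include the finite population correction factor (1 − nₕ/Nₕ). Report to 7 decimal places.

0.0000763

N = 129561. Term for each stratum: Wₕ²sₕ²/nₕ·(1−nₕ/Nₕ).
Var(x̄_st) = 0.0000250671 + 0.0000168341 + 0.0000344209 = 0.0000763222 → 0.0000763.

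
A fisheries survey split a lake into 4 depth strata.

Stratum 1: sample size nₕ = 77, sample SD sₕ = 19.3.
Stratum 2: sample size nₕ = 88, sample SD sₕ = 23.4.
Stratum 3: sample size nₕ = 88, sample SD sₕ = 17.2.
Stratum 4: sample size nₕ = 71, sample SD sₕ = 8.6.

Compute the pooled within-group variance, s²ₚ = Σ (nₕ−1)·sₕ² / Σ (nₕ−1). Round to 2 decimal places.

333.94

1: (77−1)·19.3² = 76·372.49 = 28309.24
2: (88−1)·23.4² = 87·547.56 = 47637.72
3: (88−1)·17.2² = 87·295.84 = 25738.08
4: (71−1)·8.6² = 70·73.96 = 5177.2
Numerator = 106862.24; denominator = Σ(nₕ−1) = 320.
s²ₚ = 106862.24/320 = 333.9445 → 333.94.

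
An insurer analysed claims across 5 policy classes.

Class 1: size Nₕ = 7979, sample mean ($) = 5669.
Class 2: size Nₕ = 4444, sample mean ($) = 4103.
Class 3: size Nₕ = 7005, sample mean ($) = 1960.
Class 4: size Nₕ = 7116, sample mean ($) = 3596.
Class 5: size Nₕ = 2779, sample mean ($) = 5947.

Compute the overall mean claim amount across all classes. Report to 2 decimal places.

x̄_st = (Σ Nₕx̄ₕ) / (Σ Nₕ) = (7979·5669 + 4444·4103 + 7005·1960 + 7116·3596 + 2779·5947) / 29323
= 119312332 / 29323 = 4068.8992... → 4068.90.

4068.90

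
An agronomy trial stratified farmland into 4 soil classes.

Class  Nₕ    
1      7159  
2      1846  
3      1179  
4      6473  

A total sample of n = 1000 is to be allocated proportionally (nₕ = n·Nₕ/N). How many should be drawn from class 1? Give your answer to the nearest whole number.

N = 7159 + 1846 + 1179 + 6473 = 16657.
n_1 = 1000·7159/16657 = 429.789... → 430.

430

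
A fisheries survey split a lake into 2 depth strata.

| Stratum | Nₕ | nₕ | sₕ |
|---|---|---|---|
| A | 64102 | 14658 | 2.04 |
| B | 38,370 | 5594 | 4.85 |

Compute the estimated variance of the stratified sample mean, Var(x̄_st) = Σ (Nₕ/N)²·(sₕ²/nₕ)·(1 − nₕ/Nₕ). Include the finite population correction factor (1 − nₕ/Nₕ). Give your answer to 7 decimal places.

N = 102472; Wₕ = Nₕ/N.
stratum A: (64102/102472)²·2.04²/14658·(1 − 14658/64102) = 0.0000856960
stratum B: (38370/102472)²·4.85²/5594·(1 − 5594/38370) = 0.0005036146
Sum = 0.0005893106 → 0.0005893.

0.0005893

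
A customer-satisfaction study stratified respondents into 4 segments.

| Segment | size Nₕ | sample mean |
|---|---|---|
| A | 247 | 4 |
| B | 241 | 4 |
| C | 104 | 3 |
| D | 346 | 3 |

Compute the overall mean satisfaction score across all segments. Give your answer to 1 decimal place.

3.5

N = 247 + 241 + 104 + 346 = 938.
Weight each subgroup mean by Nₕ/N and sum.
Σ Nₕx̄ₕ = 247·4 + 241·4 + 104·3 + 346·3 = 988 + 964 + 312 + 1038 = 3302.
Divide by N: 3302 / 938 = 3.520... → 3.5.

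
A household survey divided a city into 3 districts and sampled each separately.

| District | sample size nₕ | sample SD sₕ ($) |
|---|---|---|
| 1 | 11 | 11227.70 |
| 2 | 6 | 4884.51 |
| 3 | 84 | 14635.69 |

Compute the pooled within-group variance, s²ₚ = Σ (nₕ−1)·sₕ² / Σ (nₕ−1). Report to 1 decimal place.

195497843.6

Degrees of freedom: 10 + 5 + 83 = 98.
Σ(nₕ−1)sₕ² = 10·126061247.29 + 5·23858437.9401 + 83·214203421.7761 = 19158788670.0168.
s²ₚ = 19158788670.0168 / 98 = 195497843.572... → 195497843.6.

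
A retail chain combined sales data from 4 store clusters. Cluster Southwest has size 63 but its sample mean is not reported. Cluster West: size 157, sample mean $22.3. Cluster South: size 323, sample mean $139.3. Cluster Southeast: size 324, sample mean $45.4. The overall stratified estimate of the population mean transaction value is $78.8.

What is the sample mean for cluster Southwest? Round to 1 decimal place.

N = 63 + 157 + 323 + 324 = 867.
Overall total = μ·N = 78.8·867 = 68319.6.
Subtract the known strata: 157·22.3 + 323·139.3 + 324·45.4 = 63204.6.
Remaining total for cluster Southwest: 68319.6 − 63204.6 = 5115.
Divide by its size: 5115 / 63 = 81.190... → 81.2.

81.2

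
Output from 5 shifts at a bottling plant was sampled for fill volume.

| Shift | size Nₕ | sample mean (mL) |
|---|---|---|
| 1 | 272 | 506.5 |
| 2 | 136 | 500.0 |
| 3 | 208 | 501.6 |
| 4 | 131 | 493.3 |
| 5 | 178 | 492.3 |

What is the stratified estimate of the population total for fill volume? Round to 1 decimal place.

Population total = Σ Nₕ·x̄ₕ (each stratum's size times its mean).
272·506.5 + 136·500.0 + 208·501.6 + 131·493.3 + 178·492.3 = 137768 + 68000 + 104332.8 + 64622.3 + 87629.4 = 462352.5.

462352.5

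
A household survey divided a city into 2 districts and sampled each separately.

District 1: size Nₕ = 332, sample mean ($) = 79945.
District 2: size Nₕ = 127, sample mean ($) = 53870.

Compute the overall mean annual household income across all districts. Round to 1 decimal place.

x̄_st = (Σ Nₕx̄ₕ) / (Σ Nₕ) = (332·79945 + 127·53870) / 459
= 33383230 / 459 = 72730.349... → 72730.3.

72730.3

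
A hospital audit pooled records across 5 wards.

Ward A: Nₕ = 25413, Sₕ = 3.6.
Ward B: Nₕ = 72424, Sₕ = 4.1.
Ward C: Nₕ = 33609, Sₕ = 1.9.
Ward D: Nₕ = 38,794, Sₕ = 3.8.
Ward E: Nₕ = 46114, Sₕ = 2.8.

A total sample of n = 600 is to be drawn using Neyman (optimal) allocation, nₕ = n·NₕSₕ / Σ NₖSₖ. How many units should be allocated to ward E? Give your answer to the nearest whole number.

Σ NₕSₕ = 25413·3.6 + 72424·4.1 + 33609·1.9 + 38794·3.8 + 46114·2.8 = 728818.7.
Share for E: 129119.2/728818.7 = 0.17716.
n_E = 600 × 0.17716 = 106.297... → 106.

106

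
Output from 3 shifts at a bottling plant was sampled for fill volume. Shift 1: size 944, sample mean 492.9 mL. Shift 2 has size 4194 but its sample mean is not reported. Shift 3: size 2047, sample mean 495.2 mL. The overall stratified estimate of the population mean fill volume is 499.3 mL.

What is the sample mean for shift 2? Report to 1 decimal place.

502.7

N = 944 + 4194 + 2047 = 7185.
Overall total = μ·N = 499.3·7185 = 3587470.5.
Subtract the known strata: 944·492.9 + 2047·495.2 = 1478972.
Remaining total for shift 2: 3587470.5 − 1478972 = 2108498.5.
Divide by its size: 2108498.5 / 4194 = 502.742... → 502.7.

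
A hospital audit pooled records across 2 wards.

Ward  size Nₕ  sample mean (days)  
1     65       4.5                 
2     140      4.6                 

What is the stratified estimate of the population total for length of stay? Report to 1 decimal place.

1: 65·4.5 = 292.5
2: 140·4.6 = 644
τ̂ = Σ Nₕx̄ₕ = 936.5.

936.5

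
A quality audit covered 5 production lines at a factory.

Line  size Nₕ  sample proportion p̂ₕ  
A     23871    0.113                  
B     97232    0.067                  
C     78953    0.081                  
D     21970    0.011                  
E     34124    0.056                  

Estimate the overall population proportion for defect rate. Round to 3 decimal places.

0.069

N = 23871 + 97232 + 78953 + 21970 + 34124 = 256150.
Overall proportion = Σ (Nₕ/N)·p̂ₕ.
Σ Nₕp̂ₕ = 2697.423 + 6514.544 + 6395.193 + 241.67 + 1910.944 = 17759.774.
17759.774 / 256150 = 0.06933... → 0.069.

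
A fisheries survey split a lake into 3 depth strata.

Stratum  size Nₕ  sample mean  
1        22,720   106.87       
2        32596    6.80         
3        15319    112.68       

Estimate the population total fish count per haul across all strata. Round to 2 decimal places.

1: 22720·106.87 = 2428086.4
2: 32596·6.80 = 221652.8
3: 15319·112.68 = 1726144.92
τ̂ = Σ Nₕx̄ₕ = 4375884.12.

4375884.12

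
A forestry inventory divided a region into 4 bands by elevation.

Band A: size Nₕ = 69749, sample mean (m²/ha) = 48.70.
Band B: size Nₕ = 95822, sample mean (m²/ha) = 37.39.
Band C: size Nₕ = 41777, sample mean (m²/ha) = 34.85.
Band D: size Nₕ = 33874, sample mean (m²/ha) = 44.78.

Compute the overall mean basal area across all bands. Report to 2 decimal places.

x̄_st = (Σ Nₕx̄ₕ) / (Σ Nₕ) = (69749·48.70 + 95822·37.39 + 41777·34.85 + 33874·44.78) / 241222
= 9952367.05 / 241222 = 41.2581... → 41.26.

41.26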